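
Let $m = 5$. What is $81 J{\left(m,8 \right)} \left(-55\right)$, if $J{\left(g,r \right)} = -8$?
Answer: $35640$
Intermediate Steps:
$81 J{\left(m,8 \right)} \left(-55\right) = 81 \left(-8\right) \left(-55\right) = \left(-648\right) \left(-55\right) = 35640$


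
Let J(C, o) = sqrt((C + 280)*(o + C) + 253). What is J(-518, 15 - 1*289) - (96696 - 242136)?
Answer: 145440 + sqrt(188749) ≈ 1.4587e+5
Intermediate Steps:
J(C, o) = sqrt(253 + (280 + C)*(C + o)) (J(C, o) = sqrt((280 + C)*(C + o) + 253) = sqrt(253 + (280 + C)*(C + o)))
J(-518, 15 - 1*289) - (96696 - 242136) = sqrt(253 + (-518)**2 + 280*(-518) + 280*(15 - 1*289) - 518*(15 - 1*289)) - (96696 - 242136) = sqrt(253 + 268324 - 145040 + 280*(15 - 289) - 518*(15 - 289)) - 1*(-145440) = sqrt(253 + 268324 - 145040 + 280*(-274) - 518*(-274)) + 145440 = sqrt(253 + 268324 - 145040 - 76720 + 141932) + 145440 = sqrt(188749) + 145440 = 145440 + sqrt(188749)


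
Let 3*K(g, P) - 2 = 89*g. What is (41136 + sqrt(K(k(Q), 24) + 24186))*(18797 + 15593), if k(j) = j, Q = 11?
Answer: 1414667040 + 34390*sqrt(24513) ≈ 1.4201e+9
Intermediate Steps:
K(g, P) = 2/3 + 89*g/3 (K(g, P) = 2/3 + (89*g)/3 = 2/3 + 89*g/3)
(41136 + sqrt(K(k(Q), 24) + 24186))*(18797 + 15593) = (41136 + sqrt((2/3 + (89/3)*11) + 24186))*(18797 + 15593) = (41136 + sqrt((2/3 + 979/3) + 24186))*34390 = (41136 + sqrt(327 + 24186))*34390 = (41136 + sqrt(24513))*34390 = 1414667040 + 34390*sqrt(24513)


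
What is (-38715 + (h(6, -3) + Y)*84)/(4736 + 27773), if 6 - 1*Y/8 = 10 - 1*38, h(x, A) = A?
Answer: -16119/32509 ≈ -0.49583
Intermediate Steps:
Y = 272 (Y = 48 - 8*(10 - 1*38) = 48 - 8*(10 - 38) = 48 - 8*(-28) = 48 + 224 = 272)
(-38715 + (h(6, -3) + Y)*84)/(4736 + 27773) = (-38715 + (-3 + 272)*84)/(4736 + 27773) = (-38715 + 269*84)/32509 = (-38715 + 22596)*(1/32509) = -16119*1/32509 = -16119/32509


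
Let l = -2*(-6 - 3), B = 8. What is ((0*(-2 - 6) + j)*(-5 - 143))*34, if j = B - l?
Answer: 50320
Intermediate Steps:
l = 18 (l = -2*(-9) = 18)
j = -10 (j = 8 - 1*18 = 8 - 18 = -10)
((0*(-2 - 6) + j)*(-5 - 143))*34 = ((0*(-2 - 6) - 10)*(-5 - 143))*34 = ((0*(-8) - 10)*(-148))*34 = ((0 - 10)*(-148))*34 = -10*(-148)*34 = 1480*34 = 50320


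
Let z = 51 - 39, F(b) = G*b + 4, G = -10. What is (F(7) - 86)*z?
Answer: -1824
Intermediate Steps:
F(b) = 4 - 10*b (F(b) = -10*b + 4 = 4 - 10*b)
z = 12
(F(7) - 86)*z = ((4 - 10*7) - 86)*12 = ((4 - 70) - 86)*12 = (-66 - 86)*12 = -152*12 = -1824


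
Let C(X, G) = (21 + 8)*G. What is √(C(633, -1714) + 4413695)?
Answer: 7*√89061 ≈ 2089.0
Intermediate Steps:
C(X, G) = 29*G
√(C(633, -1714) + 4413695) = √(29*(-1714) + 4413695) = √(-49706 + 4413695) = √4363989 = 7*√89061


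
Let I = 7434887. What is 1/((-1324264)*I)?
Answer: -1/9845753198168 ≈ -1.0157e-13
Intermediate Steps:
1/((-1324264)*I) = 1/(-1324264*7434887) = -1/1324264*1/7434887 = -1/9845753198168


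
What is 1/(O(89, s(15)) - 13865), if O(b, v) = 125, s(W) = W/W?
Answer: -1/13740 ≈ -7.2780e-5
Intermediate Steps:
s(W) = 1
1/(O(89, s(15)) - 13865) = 1/(125 - 13865) = 1/(-13740) = -1/13740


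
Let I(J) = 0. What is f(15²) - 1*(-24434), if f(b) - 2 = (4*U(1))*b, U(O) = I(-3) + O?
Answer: 25336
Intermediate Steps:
U(O) = O (U(O) = 0 + O = O)
f(b) = 2 + 4*b (f(b) = 2 + (4*1)*b = 2 + 4*b)
f(15²) - 1*(-24434) = (2 + 4*15²) - 1*(-24434) = (2 + 4*225) + 24434 = (2 + 900) + 24434 = 902 + 24434 = 25336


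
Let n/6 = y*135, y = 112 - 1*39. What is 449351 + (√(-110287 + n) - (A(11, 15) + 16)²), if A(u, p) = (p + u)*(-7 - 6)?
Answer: 345667 + I*√51157 ≈ 3.4567e+5 + 226.18*I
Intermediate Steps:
y = 73 (y = 112 - 39 = 73)
A(u, p) = -13*p - 13*u (A(u, p) = (p + u)*(-13) = -13*p - 13*u)
n = 59130 (n = 6*(73*135) = 6*9855 = 59130)
449351 + (√(-110287 + n) - (A(11, 15) + 16)²) = 449351 + (√(-110287 + 59130) - ((-13*15 - 13*11) + 16)²) = 449351 + (√(-51157) - ((-195 - 143) + 16)²) = 449351 + (I*√51157 - (-338 + 16)²) = 449351 + (I*√51157 - 1*(-322)²) = 449351 + (I*√51157 - 1*103684) = 449351 + (I*√51157 - 103684) = 449351 + (-103684 + I*√51157) = 345667 + I*√51157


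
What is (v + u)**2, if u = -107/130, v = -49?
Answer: 41951529/16900 ≈ 2482.3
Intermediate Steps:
u = -107/130 (u = -107*1/130 = -107/130 ≈ -0.82308)
(v + u)**2 = (-49 - 107/130)**2 = (-6477/130)**2 = 41951529/16900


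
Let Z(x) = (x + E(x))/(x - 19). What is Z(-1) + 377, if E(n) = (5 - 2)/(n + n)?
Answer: 3017/8 ≈ 377.13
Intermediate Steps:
E(n) = 3/(2*n) (E(n) = 3/((2*n)) = 3*(1/(2*n)) = 3/(2*n))
Z(x) = (x + 3/(2*x))/(-19 + x) (Z(x) = (x + 3/(2*x))/(x - 19) = (x + 3/(2*x))/(-19 + x))
Z(-1) + 377 = (3/2 + (-1)²)/((-1)*(-19 - 1)) + 377 = -1*(3/2 + 1)/(-20) + 377 = -1*(-1/20)*5/2 + 377 = ⅛ + 377 = 3017/8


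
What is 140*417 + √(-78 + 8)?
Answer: 58380 + I*√70 ≈ 58380.0 + 8.3666*I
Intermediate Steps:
140*417 + √(-78 + 8) = 58380 + √(-70) = 58380 + I*√70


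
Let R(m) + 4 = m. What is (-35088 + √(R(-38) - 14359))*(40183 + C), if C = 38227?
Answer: -2751250080 + 78410*I*√14401 ≈ -2.7513e+9 + 9.4095e+6*I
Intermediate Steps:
R(m) = -4 + m
(-35088 + √(R(-38) - 14359))*(40183 + C) = (-35088 + √((-4 - 38) - 14359))*(40183 + 38227) = (-35088 + √(-42 - 14359))*78410 = (-35088 + √(-14401))*78410 = (-35088 + I*√14401)*78410 = -2751250080 + 78410*I*√14401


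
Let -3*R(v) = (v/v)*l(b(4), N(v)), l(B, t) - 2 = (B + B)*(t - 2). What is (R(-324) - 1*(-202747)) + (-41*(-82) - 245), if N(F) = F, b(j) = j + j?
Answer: 207602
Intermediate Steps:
b(j) = 2*j
l(B, t) = 2 + 2*B*(-2 + t) (l(B, t) = 2 + (B + B)*(t - 2) = 2 + (2*B)*(-2 + t) = 2 + 2*B*(-2 + t))
R(v) = 10 - 16*v/3 (R(v) = -v/v*(2 - 8*4 + 2*(2*4)*v)/3 = -(2 - 4*8 + 2*8*v)/3 = -(2 - 32 + 16*v)/3 = -(-30 + 16*v)/3 = 10 - 16*v/3)
(R(-324) - 1*(-202747)) + (-41*(-82) - 245) = ((10 - 16/3*(-324)) - 1*(-202747)) + (-41*(-82) - 245) = ((10 + 1728) + 202747) + (3362 - 245) = (1738 + 202747) + 3117 = 204485 + 3117 = 207602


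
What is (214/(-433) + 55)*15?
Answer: 354015/433 ≈ 817.59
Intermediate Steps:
(214/(-433) + 55)*15 = (214*(-1/433) + 55)*15 = (-214/433 + 55)*15 = (23601/433)*15 = 354015/433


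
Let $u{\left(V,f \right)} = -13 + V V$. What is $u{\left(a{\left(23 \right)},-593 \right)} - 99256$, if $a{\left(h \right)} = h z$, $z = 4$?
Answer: $-90805$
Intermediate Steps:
$a{\left(h \right)} = 4 h$ ($a{\left(h \right)} = h 4 = 4 h$)
$u{\left(V,f \right)} = -13 + V^{2}$
$u{\left(a{\left(23 \right)},-593 \right)} - 99256 = \left(-13 + \left(4 \cdot 23\right)^{2}\right) - 99256 = \left(-13 + 92^{2}\right) - 99256 = \left(-13 + 8464\right) - 99256 = 8451 - 99256 = -90805$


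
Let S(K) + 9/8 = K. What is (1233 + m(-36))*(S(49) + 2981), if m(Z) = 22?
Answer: 30409905/8 ≈ 3.8012e+6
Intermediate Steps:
S(K) = -9/8 + K
(1233 + m(-36))*(S(49) + 2981) = (1233 + 22)*((-9/8 + 49) + 2981) = 1255*(383/8 + 2981) = 1255*(24231/8) = 30409905/8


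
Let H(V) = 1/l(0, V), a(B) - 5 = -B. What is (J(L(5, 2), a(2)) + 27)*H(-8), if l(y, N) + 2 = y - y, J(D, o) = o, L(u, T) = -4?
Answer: -15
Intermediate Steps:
a(B) = 5 - B
l(y, N) = -2 (l(y, N) = -2 + (y - y) = -2 + 0 = -2)
H(V) = -1/2 (H(V) = 1/(-2) = -1/2)
(J(L(5, 2), a(2)) + 27)*H(-8) = ((5 - 1*2) + 27)*(-1/2) = ((5 - 2) + 27)*(-1/2) = (3 + 27)*(-1/2) = 30*(-1/2) = -15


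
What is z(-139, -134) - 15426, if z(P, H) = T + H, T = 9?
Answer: -15551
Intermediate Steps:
z(P, H) = 9 + H
z(-139, -134) - 15426 = (9 - 134) - 15426 = -125 - 15426 = -15551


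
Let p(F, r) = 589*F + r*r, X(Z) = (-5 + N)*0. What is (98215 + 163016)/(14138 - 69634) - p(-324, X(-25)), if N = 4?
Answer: 10590373425/55496 ≈ 1.9083e+5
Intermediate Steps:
X(Z) = 0 (X(Z) = (-5 + 4)*0 = -1*0 = 0)
p(F, r) = r² + 589*F (p(F, r) = 589*F + r² = r² + 589*F)
(98215 + 163016)/(14138 - 69634) - p(-324, X(-25)) = (98215 + 163016)/(14138 - 69634) - (0² + 589*(-324)) = 261231/(-55496) - (0 - 190836) = 261231*(-1/55496) - 1*(-190836) = -261231/55496 + 190836 = 10590373425/55496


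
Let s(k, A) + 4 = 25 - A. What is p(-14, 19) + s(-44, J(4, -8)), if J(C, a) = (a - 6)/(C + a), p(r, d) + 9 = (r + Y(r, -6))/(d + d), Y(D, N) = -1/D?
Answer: 4327/532 ≈ 8.1335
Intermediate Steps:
p(r, d) = -9 + (r - 1/r)/(2*d) (p(r, d) = -9 + (r - 1/r)/(d + d) = -9 + (r - 1/r)/((2*d)) = -9 + (r - 1/r)*(1/(2*d)) = -9 + (r - 1/r)/(2*d))
J(C, a) = (-6 + a)/(C + a)
s(k, A) = 21 - A (s(k, A) = -4 + (25 - A) = 21 - A)
p(-14, 19) + s(-44, J(4, -8)) = (-9 + (1/2)*(-14)/19 - 1/2/(19*(-14))) + (21 - (-6 - 8)/(4 - 8)) = (-9 + (1/2)*(-14)*(1/19) - 1/2*1/19*(-1/14)) + (21 - (-14)/(-4)) = (-9 - 7/19 + 1/532) + (21 - (-1)*(-14)/4) = -4983/532 + (21 - 1*7/2) = -4983/532 + (21 - 7/2) = -4983/532 + 35/2 = 4327/532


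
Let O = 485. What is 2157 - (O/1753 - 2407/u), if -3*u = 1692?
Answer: 2128115633/988692 ≈ 2152.5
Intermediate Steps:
u = -564 (u = -⅓*1692 = -564)
2157 - (O/1753 - 2407/u) = 2157 - (485/1753 - 2407/(-564)) = 2157 - (485*(1/1753) - 2407*(-1/564)) = 2157 - (485/1753 + 2407/564) = 2157 - 1*4493011/988692 = 2157 - 4493011/988692 = 2128115633/988692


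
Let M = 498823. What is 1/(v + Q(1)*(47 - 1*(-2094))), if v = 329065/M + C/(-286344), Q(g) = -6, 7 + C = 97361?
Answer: -71417486556/917406200611367 ≈ -7.7847e-5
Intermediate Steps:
C = 97354 (C = -7 + 97361 = 97354)
v = 22831687009/71417486556 (v = 329065/498823 + 97354/(-286344) = 329065*(1/498823) + 97354*(-1/286344) = 329065/498823 - 48677/143172 = 22831687009/71417486556 ≈ 0.31969)
1/(v + Q(1)*(47 - 1*(-2094))) = 1/(22831687009/71417486556 - 6*(47 - 1*(-2094))) = 1/(22831687009/71417486556 - 6*(47 + 2094)) = 1/(22831687009/71417486556 - 6*2141) = 1/(22831687009/71417486556 - 12846) = 1/(-917406200611367/71417486556) = -71417486556/917406200611367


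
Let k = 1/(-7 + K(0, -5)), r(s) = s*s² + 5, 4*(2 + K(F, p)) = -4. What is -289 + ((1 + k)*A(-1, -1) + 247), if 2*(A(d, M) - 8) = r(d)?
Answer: -33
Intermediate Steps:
K(F, p) = -3 (K(F, p) = -2 + (¼)*(-4) = -2 - 1 = -3)
r(s) = 5 + s³ (r(s) = s³ + 5 = 5 + s³)
A(d, M) = 21/2 + d³/2 (A(d, M) = 8 + (5 + d³)/2 = 8 + (5/2 + d³/2) = 21/2 + d³/2)
k = -⅒ (k = 1/(-7 - 3) = 1/(-10) = -⅒ ≈ -0.10000)
-289 + ((1 + k)*A(-1, -1) + 247) = -289 + ((1 - ⅒)*(21/2 + (½)*(-1)³) + 247) = -289 + (9*(21/2 + (½)*(-1))/10 + 247) = -289 + (9*(21/2 - ½)/10 + 247) = -289 + ((9/10)*10 + 247) = -289 + (9 + 247) = -289 + 256 = -33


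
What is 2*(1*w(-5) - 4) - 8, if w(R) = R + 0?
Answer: -26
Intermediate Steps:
w(R) = R
2*(1*w(-5) - 4) - 8 = 2*(1*(-5) - 4) - 8 = 2*(-5 - 4) - 8 = 2*(-9) - 8 = -18 - 8 = -26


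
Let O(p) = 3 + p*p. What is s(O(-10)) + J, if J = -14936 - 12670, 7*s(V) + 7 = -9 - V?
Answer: -27623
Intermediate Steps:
O(p) = 3 + p**2
s(V) = -16/7 - V/7 (s(V) = -1 + (-9 - V)/7 = -1 + (-9/7 - V/7) = -16/7 - V/7)
J = -27606
s(O(-10)) + J = (-16/7 - (3 + (-10)**2)/7) - 27606 = (-16/7 - (3 + 100)/7) - 27606 = (-16/7 - 1/7*103) - 27606 = (-16/7 - 103/7) - 27606 = -17 - 27606 = -27623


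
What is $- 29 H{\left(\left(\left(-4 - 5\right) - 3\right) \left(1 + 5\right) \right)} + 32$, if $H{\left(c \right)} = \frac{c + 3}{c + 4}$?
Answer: $\frac{175}{68} \approx 2.5735$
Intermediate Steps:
$H{\left(c \right)} = \frac{3 + c}{4 + c}$
$- 29 H{\left(\left(\left(-4 - 5\right) - 3\right) \left(1 + 5\right) \right)} + 32 = - 29 \frac{3 + \left(\left(-4 - 5\right) - 3\right) \left(1 + 5\right)}{4 + \left(\left(-4 - 5\right) - 3\right) \left(1 + 5\right)} + 32 = - 29 \frac{3 + \left(-9 - 3\right) 6}{4 + \left(-9 - 3\right) 6} + 32 = - 29 \frac{3 - 72}{4 - 72} + 32 = - 29 \frac{1}{-68} \left(-69\right) + 32 = - 29 \left(\left(- \frac{1}{68}\right) \left(-69\right)\right) + 32 = \left(-29\right) \frac{69}{68} + 32 = - \frac{2001}{68} + 32 = \frac{175}{68}$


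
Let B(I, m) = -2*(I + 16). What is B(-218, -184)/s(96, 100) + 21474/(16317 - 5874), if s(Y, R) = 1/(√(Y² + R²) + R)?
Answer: 140639558/3481 + 1616*√1201 ≈ 96405.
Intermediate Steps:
s(Y, R) = 1/(R + √(R² + Y²)) (s(Y, R) = 1/(√(R² + Y²) + R) = 1/(R + √(R² + Y²)))
B(I, m) = -32 - 2*I (B(I, m) = -2*(16 + I) = -32 - 2*I)
B(-218, -184)/s(96, 100) + 21474/(16317 - 5874) = (-32 - 2*(-218))/(1/(100 + √(100² + 96²))) + 21474/(16317 - 5874) = (-32 + 436)/(1/(100 + √(10000 + 9216))) + 21474/10443 = 404/(1/(100 + √19216)) + 21474*(1/10443) = 404/(1/(100 + 4*√1201)) + 7158/3481 = 404*(100 + 4*√1201) + 7158/3481 = (40400 + 1616*√1201) + 7158/3481 = 140639558/3481 + 1616*√1201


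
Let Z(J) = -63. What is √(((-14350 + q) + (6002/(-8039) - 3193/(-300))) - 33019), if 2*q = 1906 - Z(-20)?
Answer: I*√2697284608146591/241170 ≈ 215.35*I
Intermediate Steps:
q = 1969/2 (q = (1906 - 1*(-63))/2 = (1906 + 63)/2 = (½)*1969 = 1969/2 ≈ 984.50)
√(((-14350 + q) + (6002/(-8039) - 3193/(-300))) - 33019) = √(((-14350 + 1969/2) + (6002/(-8039) - 3193/(-300))) - 33019) = √((-26731/2 + (6002*(-1/8039) - 3193*(-1/300))) - 33019) = √((-26731/2 + (-6002/8039 + 3193/300)) - 33019) = √((-26731/2 + 23867927/2411700) - 33019) = √(-32209708423/2411700 - 33019) = √(-111841630723/2411700) = I*√2697284608146591/241170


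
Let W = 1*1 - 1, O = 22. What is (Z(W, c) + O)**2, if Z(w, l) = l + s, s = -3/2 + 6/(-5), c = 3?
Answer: 49729/100 ≈ 497.29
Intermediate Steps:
W = 0 (W = 1 - 1 = 0)
s = -27/10 (s = -3*1/2 + 6*(-1/5) = -3/2 - 6/5 = -27/10 ≈ -2.7000)
Z(w, l) = -27/10 + l (Z(w, l) = l - 27/10 = -27/10 + l)
(Z(W, c) + O)**2 = ((-27/10 + 3) + 22)**2 = (3/10 + 22)**2 = (223/10)**2 = 49729/100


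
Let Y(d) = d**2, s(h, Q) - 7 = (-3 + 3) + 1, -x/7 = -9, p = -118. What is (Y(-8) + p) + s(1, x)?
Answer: -46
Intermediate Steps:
x = 63 (x = -7*(-9) = 63)
s(h, Q) = 8 (s(h, Q) = 7 + ((-3 + 3) + 1) = 7 + (0 + 1) = 7 + 1 = 8)
(Y(-8) + p) + s(1, x) = ((-8)**2 - 118) + 8 = (64 - 118) + 8 = -54 + 8 = -46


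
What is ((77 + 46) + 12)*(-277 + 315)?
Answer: 5130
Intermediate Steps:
((77 + 46) + 12)*(-277 + 315) = (123 + 12)*38 = 135*38 = 5130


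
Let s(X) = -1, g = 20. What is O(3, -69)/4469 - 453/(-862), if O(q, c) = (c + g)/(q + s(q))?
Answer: 1001669/1926139 ≈ 0.52004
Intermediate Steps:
O(q, c) = (20 + c)/(-1 + q) (O(q, c) = (c + 20)/(q - 1) = (20 + c)/(-1 + q))
O(3, -69)/4469 - 453/(-862) = ((20 - 69)/(-1 + 3))/4469 - 453/(-862) = (-49/2)*(1/4469) - 453*(-1/862) = ((½)*(-49))*(1/4469) + 453/862 = -49/2*1/4469 + 453/862 = -49/8938 + 453/862 = 1001669/1926139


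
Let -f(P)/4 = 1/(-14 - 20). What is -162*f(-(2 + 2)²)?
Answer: -324/17 ≈ -19.059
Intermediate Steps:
f(P) = 2/17 (f(P) = -4/(-14 - 20) = -4/(-34) = -4*(-1/34) = 2/17)
-162*f(-(2 + 2)²) = -162*2/17 = -324/17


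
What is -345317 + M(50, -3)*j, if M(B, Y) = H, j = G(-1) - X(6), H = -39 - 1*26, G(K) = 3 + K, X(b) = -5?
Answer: -345772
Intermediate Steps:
H = -65 (H = -39 - 26 = -65)
j = 7 (j = (3 - 1) - 1*(-5) = 2 + 5 = 7)
M(B, Y) = -65
-345317 + M(50, -3)*j = -345317 - 65*7 = -345317 - 455 = -345772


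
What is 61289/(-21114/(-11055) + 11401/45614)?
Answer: 10301920303510/363044017 ≈ 28377.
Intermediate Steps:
61289/(-21114/(-11055) + 11401/45614) = 61289/(-21114*(-1/11055) + 11401*(1/45614)) = 61289/(7038/3685 + 11401/45614) = 61289/(363044017/168087590) = 61289*(168087590/363044017) = 10301920303510/363044017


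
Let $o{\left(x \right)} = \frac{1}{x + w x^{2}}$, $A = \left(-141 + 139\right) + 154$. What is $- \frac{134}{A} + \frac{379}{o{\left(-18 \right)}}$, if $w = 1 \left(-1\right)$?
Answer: $- \frac{9851035}{76} \approx -1.2962 \cdot 10^{5}$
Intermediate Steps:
$w = -1$
$A = 152$ ($A = -2 + 154 = 152$)
$o{\left(x \right)} = \frac{1}{x - x^{2}}$
$- \frac{134}{A} + \frac{379}{o{\left(-18 \right)}} = - \frac{134}{152} + \frac{379}{\left(-1\right) \frac{1}{-18} \frac{1}{-1 - 18}} = \left(-134\right) \frac{1}{152} + \frac{379}{\left(-1\right) \left(- \frac{1}{18}\right) \frac{1}{-19}} = - \frac{67}{76} + \frac{379}{\left(-1\right) \left(- \frac{1}{18}\right) \left(- \frac{1}{19}\right)} = - \frac{67}{76} + \frac{379}{- \frac{1}{342}} = - \frac{67}{76} + 379 \left(-342\right) = - \frac{67}{76} - 129618 = - \frac{9851035}{76}$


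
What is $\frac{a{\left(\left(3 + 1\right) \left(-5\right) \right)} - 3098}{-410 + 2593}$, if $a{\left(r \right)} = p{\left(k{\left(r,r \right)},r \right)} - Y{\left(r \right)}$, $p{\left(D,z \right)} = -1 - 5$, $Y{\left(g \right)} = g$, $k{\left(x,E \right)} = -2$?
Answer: $- \frac{3084}{2183} \approx -1.4127$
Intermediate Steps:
$p{\left(D,z \right)} = -6$ ($p{\left(D,z \right)} = -1 - 5 = -6$)
$a{\left(r \right)} = -6 - r$
$\frac{a{\left(\left(3 + 1\right) \left(-5\right) \right)} - 3098}{-410 + 2593} = \frac{\left(-6 - \left(3 + 1\right) \left(-5\right)\right) - 3098}{-410 + 2593} = \frac{\left(-6 - 4 \left(-5\right)\right) - 3098}{2183} = \left(\left(-6 - -20\right) - 3098\right) \frac{1}{2183} = \left(\left(-6 + 20\right) - 3098\right) \frac{1}{2183} = \left(14 - 3098\right) \frac{1}{2183} = \left(-3084\right) \frac{1}{2183} = - \frac{3084}{2183}$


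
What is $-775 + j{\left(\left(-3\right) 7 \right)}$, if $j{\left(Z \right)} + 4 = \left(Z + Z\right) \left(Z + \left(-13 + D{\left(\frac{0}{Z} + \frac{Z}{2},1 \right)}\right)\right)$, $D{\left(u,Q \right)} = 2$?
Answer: $565$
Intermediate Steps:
$j{\left(Z \right)} = -4 + 2 Z \left(-11 + Z\right)$ ($j{\left(Z \right)} = -4 + \left(Z + Z\right) \left(Z + \left(-13 + 2\right)\right) = -4 + 2 Z \left(Z - 11\right) = -4 + 2 Z \left(-11 + Z\right)$)
$-775 + j{\left(\left(-3\right) 7 \right)} = -775 - \left(4 - 882 + 22 \left(-3\right) 7\right) = -775 - \left(-458 - 882\right) = -775 + \left(-4 + 462 + 2 \cdot 441\right) = -775 + \left(-4 + 462 + 882\right) = -775 + 1340 = 565$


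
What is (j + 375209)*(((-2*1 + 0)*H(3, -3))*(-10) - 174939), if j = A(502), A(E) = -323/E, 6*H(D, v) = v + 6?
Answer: -32948680948755/502 ≈ -6.5635e+10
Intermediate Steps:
H(D, v) = 1 + v/6 (H(D, v) = (v + 6)/6 = (6 + v)/6 = 1 + v/6)
j = -323/502 ≈ -0.64343
(j + 375209)*(((-2*1 + 0)*H(3, -3))*(-10) - 174939) = (-323/502 + 375209)*(((-2*1 + 0)*(1 + (⅙)*(-3)))*(-10) - 174939) = 188354595*(((-2 + 0)*(1 - ½))*(-10) - 174939)/502 = 188354595*(-2*½*(-10) - 174939)/502 = 188354595*(-1*(-10) - 174939)/502 = 188354595*(10 - 174939)/502 = (188354595/502)*(-174929) = -32948680948755/502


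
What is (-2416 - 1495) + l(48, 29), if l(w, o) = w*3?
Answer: -3767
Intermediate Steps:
l(w, o) = 3*w
(-2416 - 1495) + l(48, 29) = (-2416 - 1495) + 3*48 = -3911 + 144 = -3767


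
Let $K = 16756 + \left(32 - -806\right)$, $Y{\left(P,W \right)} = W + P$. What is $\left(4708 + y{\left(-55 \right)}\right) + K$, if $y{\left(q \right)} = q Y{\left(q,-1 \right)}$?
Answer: $25382$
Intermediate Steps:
$Y{\left(P,W \right)} = P + W$
$y{\left(q \right)} = q \left(-1 + q\right)$ ($y{\left(q \right)} = q \left(q - 1\right) = q \left(-1 + q\right)$)
$K = 17594$ ($K = 16756 + \left(32 + 806\right) = 16756 + 838 = 17594$)
$\left(4708 + y{\left(-55 \right)}\right) + K = \left(4708 - 55 \left(-1 - 55\right)\right) + 17594 = \left(4708 - -3080\right) + 17594 = \left(4708 + 3080\right) + 17594 = 7788 + 17594 = 25382$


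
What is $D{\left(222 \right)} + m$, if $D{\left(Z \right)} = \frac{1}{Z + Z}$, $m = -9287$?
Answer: $- \frac{4123427}{444} \approx -9287.0$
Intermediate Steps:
$D{\left(Z \right)} = \frac{1}{2 Z}$
$D{\left(222 \right)} + m = \frac{1}{2 \cdot 222} - 9287 = \frac{1}{2} \cdot \frac{1}{222} - 9287 = \frac{1}{444} - 9287 = - \frac{4123427}{444}$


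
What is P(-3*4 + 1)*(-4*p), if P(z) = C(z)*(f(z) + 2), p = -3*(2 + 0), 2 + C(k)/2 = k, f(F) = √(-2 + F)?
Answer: -1248 - 624*I*√13 ≈ -1248.0 - 2249.9*I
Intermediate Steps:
C(k) = -4 + 2*k
p = -6 (p = -3*2 = -6)
P(z) = (-4 + 2*z)*(2 + √(-2 + z)) (P(z) = (-4 + 2*z)*(√(-2 + z) + 2) = (-4 + 2*z)*(2 + √(-2 + z)))
P(-3*4 + 1)*(-4*p) = (2*(-2 + (-3*4 + 1))*(2 + √(-2 + (-3*4 + 1))))*(-4*(-6)) = (2*(-2 + (-12 + 1))*(2 + √(-2 + (-12 + 1))))*24 = (2*(-2 - 11)*(2 + √(-2 - 11)))*24 = (2*(-13)*(2 + √(-13)))*24 = (2*(-13)*(2 + I*√13))*24 = (-52 - 26*I*√13)*24 = -1248 - 624*I*√13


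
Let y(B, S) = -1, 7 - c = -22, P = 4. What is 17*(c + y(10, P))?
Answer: 476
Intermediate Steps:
c = 29 (c = 7 - 1*(-22) = 7 + 22 = 29)
17*(c + y(10, P)) = 17*(29 - 1) = 17*28 = 476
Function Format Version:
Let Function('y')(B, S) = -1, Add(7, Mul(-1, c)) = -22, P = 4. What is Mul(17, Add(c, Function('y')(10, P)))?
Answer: 476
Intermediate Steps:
c = 29 (c = Add(7, Mul(-1, -22)) = Add(7, 22) = 29)
Mul(17, Add(c, Function('y')(10, P))) = Mul(17, Add(29, -1)) = Mul(17, 28) = 476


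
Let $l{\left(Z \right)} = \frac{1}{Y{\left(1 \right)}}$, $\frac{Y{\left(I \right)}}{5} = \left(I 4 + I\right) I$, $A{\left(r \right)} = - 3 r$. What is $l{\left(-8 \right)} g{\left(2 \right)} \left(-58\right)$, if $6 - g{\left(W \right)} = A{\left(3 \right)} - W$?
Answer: $- \frac{986}{25} \approx -39.44$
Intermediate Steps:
$Y{\left(I \right)} = 25 I^{2}$ ($Y{\left(I \right)} = 5 \left(I 4 + I\right) I = 5 \left(4 I + I\right) I = 5 \cdot 5 I I = 5 \cdot 5 I^{2} = 25 I^{2}$)
$g{\left(W \right)} = 15 + W$ ($g{\left(W \right)} = 6 - \left(\left(-3\right) 3 - W\right) = 6 - \left(-9 - W\right) = 6 + \left(9 + W\right) = 15 + W$)
$l{\left(Z \right)} = \frac{1}{25}$ ($l{\left(Z \right)} = \frac{1}{25 \cdot 1^{2}} = \frac{1}{25 \cdot 1} = \frac{1}{25}$)
$l{\left(-8 \right)} g{\left(2 \right)} \left(-58\right) = \frac{15 + 2}{25} \left(-58\right) = \frac{1}{25} \cdot 17 \left(-58\right) = \frac{17}{25} \left(-58\right) = - \frac{986}{25}$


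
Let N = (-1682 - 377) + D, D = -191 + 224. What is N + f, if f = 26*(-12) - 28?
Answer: -2366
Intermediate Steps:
D = 33
N = -2026 (N = (-1682 - 377) + 33 = -2059 + 33 = -2026)
f = -340 (f = -312 - 28 = -340)
N + f = -2026 - 340 = -2366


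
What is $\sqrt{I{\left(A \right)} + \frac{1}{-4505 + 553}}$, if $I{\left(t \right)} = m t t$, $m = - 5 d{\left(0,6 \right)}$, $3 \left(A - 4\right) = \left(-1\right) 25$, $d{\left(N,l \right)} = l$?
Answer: $\frac{i \sqrt{4949052303}}{2964} \approx 23.735 i$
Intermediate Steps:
$A = - \frac{13}{3}$ ($A = 4 + \frac{\left(-1\right) 25}{3} = 4 + \frac{1}{3} \left(-25\right) = 4 - \frac{25}{3} = - \frac{13}{3} \approx -4.3333$)
$m = -30$ ($m = \left(-5\right) 6 = -30$)
$I{\left(t \right)} = - 30 t^{2}$ ($I{\left(t \right)} = - 30 t t = - 30 t^{2}$)
$\sqrt{I{\left(A \right)} + \frac{1}{-4505 + 553}} = \sqrt{- 30 \left(- \frac{13}{3}\right)^{2} + \frac{1}{-4505 + 553}} = \sqrt{\left(-30\right) \frac{169}{9} + \frac{1}{-3952}} = \sqrt{- \frac{1690}{3} - \frac{1}{3952}} = \sqrt{- \frac{6678883}{11856}} = \frac{i \sqrt{4949052303}}{2964}$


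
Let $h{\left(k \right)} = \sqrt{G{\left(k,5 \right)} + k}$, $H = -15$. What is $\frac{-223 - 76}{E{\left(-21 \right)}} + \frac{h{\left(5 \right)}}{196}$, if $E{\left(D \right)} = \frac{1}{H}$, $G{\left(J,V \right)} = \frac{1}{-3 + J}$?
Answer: $4485 + \frac{\sqrt{22}}{392} \approx 4485.0$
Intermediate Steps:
$h{\left(k \right)} = \sqrt{k + \frac{1}{-3 + k}}$ ($h{\left(k \right)} = \sqrt{\frac{1}{-3 + k} + k} = \sqrt{k + \frac{1}{-3 + k}}$)
$E{\left(D \right)} = - \frac{1}{15}$ ($E{\left(D \right)} = \frac{1}{-15} = - \frac{1}{15}$)
$\frac{-223 - 76}{E{\left(-21 \right)}} + \frac{h{\left(5 \right)}}{196} = \frac{-223 - 76}{- \frac{1}{15}} + \frac{\sqrt{\frac{1 + 5 \left(-3 + 5\right)}{-3 + 5}}}{196} = \left(-299\right) \left(-15\right) + \sqrt{\frac{1 + 5 \cdot 2}{2}} \cdot \frac{1}{196} = 4485 + \sqrt{\frac{1 + 10}{2}} \cdot \frac{1}{196} = 4485 + \sqrt{\frac{1}{2} \cdot 11} \cdot \frac{1}{196} = 4485 + \sqrt{\frac{11}{2}} \cdot \frac{1}{196} = 4485 + \frac{\sqrt{22}}{2} \cdot \frac{1}{196} = 4485 + \frac{\sqrt{22}}{392}$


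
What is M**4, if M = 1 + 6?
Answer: 2401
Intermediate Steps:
M = 7
M**4 = 7**4 = 2401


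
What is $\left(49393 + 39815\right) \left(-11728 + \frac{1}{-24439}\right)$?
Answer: $- \frac{25568849860344}{24439} \approx -1.0462 \cdot 10^{9}$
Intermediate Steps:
$\left(49393 + 39815\right) \left(-11728 + \frac{1}{-24439}\right) = 89208 \left(-11728 - \frac{1}{24439}\right) = 89208 \left(- \frac{286620593}{24439}\right) = - \frac{25568849860344}{24439}$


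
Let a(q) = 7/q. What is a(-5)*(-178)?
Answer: 1246/5 ≈ 249.20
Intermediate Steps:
a(-5)*(-178) = (7/(-5))*(-178) = (7*(-⅕))*(-178) = -7/5*(-178) = 1246/5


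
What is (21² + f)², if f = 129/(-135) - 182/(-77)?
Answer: 47957496064/245025 ≈ 1.9573e+5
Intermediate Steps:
f = 697/495 (f = 129*(-1/135) - 182*(-1/77) = -43/45 + 26/11 = 697/495 ≈ 1.4081)
(21² + f)² = (21² + 697/495)² = (441 + 697/495)² = (218992/495)² = 47957496064/245025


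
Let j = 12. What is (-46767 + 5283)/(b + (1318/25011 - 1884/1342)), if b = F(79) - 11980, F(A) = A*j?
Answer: 174050073351/46291475794 ≈ 3.7599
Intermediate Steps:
F(A) = 12*A (F(A) = A*12 = 12*A)
b = -11032 (b = 12*79 - 11980 = 948 - 11980 = -11032)
(-46767 + 5283)/(b + (1318/25011 - 1884/1342)) = (-46767 + 5283)/(-11032 + (1318/25011 - 1884/1342)) = -41484/(-11032 + (1318*(1/25011) - 1884*1/1342)) = -41484/(-11032 + (1318/25011 - 942/671)) = -41484/(-11032 - 22675984/16782381) = -41484/(-185165903176/16782381) = -41484*(-16782381/185165903176) = 174050073351/46291475794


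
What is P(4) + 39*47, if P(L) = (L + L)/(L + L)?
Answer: 1834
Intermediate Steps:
P(L) = 1 (P(L) = (2*L)/((2*L)) = (2*L)*(1/(2*L)) = 1)
P(4) + 39*47 = 1 + 39*47 = 1 + 1833 = 1834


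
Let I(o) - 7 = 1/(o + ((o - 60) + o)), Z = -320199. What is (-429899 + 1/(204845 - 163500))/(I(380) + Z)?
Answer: 3839221617264/2859481051571 ≈ 1.3426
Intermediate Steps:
I(o) = 7 + 1/(-60 + 3*o) (I(o) = 7 + 1/(o + ((o - 60) + o)) = 7 + 1/(o + ((-60 + o) + o)) = 7 + 1/(o + (-60 + 2*o)) = 7 + 1/(-60 + 3*o))
(-429899 + 1/(204845 - 163500))/(I(380) + Z) = (-429899 + 1/(204845 - 163500))/((-419 + 21*380)/(3*(-20 + 380)) - 320199) = (-429899 + 1/41345)/((1/3)*(-419 + 7980)/360 - 320199) = (-429899 + 1/41345)/((1/3)*(1/360)*7561 - 320199) = -17774174154/(41345*(7561/1080 - 320199)) = -17774174154/(41345*(-345807359/1080)) = -17774174154/41345*(-1080/345807359) = 3839221617264/2859481051571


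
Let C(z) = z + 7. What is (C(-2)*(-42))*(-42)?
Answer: 8820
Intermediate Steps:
C(z) = 7 + z
(C(-2)*(-42))*(-42) = ((7 - 2)*(-42))*(-42) = (5*(-42))*(-42) = -210*(-42) = 8820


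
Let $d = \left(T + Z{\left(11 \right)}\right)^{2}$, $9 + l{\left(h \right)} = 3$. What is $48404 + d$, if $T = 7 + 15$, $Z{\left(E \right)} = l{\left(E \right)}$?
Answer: $48660$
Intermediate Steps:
$l{\left(h \right)} = -6$ ($l{\left(h \right)} = -9 + 3 = -6$)
$Z{\left(E \right)} = -6$
$T = 22$
$d = 256$ ($d = \left(22 - 6\right)^{2} = 16^{2} = 256$)
$48404 + d = 48404 + 256 = 48660$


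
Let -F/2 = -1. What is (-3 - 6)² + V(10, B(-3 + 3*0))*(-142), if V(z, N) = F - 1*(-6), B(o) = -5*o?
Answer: -1055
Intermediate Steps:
F = 2 (F = -2*(-1) = 2)
V(z, N) = 8 (V(z, N) = 2 - 1*(-6) = 2 + 6 = 8)
(-3 - 6)² + V(10, B(-3 + 3*0))*(-142) = (-3 - 6)² + 8*(-142) = (-9)² - 1136 = 81 - 1136 = -1055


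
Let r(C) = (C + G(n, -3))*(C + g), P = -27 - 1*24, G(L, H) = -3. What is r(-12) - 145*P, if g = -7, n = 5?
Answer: 7680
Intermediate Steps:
P = -51 (P = -27 - 24 = -51)
r(C) = (-7 + C)*(-3 + C) (r(C) = (C - 3)*(C - 7) = (-3 + C)*(-7 + C) = (-7 + C)*(-3 + C))
r(-12) - 145*P = (21 + (-12)**2 - 10*(-12)) - 145*(-51) = (21 + 144 + 120) + 7395 = 285 + 7395 = 7680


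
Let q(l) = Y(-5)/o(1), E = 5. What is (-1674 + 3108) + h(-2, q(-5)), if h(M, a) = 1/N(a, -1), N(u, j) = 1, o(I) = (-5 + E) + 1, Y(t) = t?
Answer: 1435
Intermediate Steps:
o(I) = 1 (o(I) = (-5 + 5) + 1 = 0 + 1 = 1)
q(l) = -5 (q(l) = -5/1 = -5*1 = -5)
h(M, a) = 1 (h(M, a) = 1/1 = 1)
(-1674 + 3108) + h(-2, q(-5)) = (-1674 + 3108) + 1 = 1434 + 1 = 1435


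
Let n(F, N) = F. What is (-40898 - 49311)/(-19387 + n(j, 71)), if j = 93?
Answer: 90209/19294 ≈ 4.6755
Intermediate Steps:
(-40898 - 49311)/(-19387 + n(j, 71)) = (-40898 - 49311)/(-19387 + 93) = -90209/(-19294) = -90209*(-1/19294) = 90209/19294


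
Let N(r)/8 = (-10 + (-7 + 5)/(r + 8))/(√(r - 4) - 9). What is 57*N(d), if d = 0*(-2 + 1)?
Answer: 42066/85 + 9348*I/85 ≈ 494.89 + 109.98*I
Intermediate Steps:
d = 0 (d = 0*(-1) = 0)
N(r) = 8*(-10 - 2/(8 + r))/(-9 + √(-4 + r)) (N(r) = 8*((-10 + (-7 + 5)/(r + 8))/(√(r - 4) - 9)) = 8*((-10 - 2/(8 + r))/(√(-4 + r) - 9)) = 8*((-10 - 2/(8 + r))/(-9 + √(-4 + r))) = 8*(-10 - 2/(8 + r))/(-9 + √(-4 + r)))
57*N(d) = 57*(16*(-41 - 5*0)/(-72 - 9*0 + 8*√(-4 + 0) + 0*√(-4 + 0))) = 57*(16*(-41 + 0)/(-72 + 0 + 8*√(-4) + 0*√(-4))) = 57*(16*(-41)/(-72 + 0 + 8*(2*I) + 0*(2*I))) = 57*(16*(-41)/(-72 + 0 + 16*I + 0)) = 57*(16*(-41)/(-72 + 16*I)) = 57*(16*((-72 - 16*I)/5440)*(-41)) = 57*(738/85 + 164*I/85) = 42066/85 + 9348*I/85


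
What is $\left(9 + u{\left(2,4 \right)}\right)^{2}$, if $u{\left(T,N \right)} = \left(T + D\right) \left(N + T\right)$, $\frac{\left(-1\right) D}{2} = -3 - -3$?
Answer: $441$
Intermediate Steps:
$D = 0$ ($D = - 2 \left(-3 - -3\right) = - 2 \left(-3 + 3\right) = \left(-2\right) 0 = 0$)
$u{\left(T,N \right)} = T \left(N + T\right)$ ($u{\left(T,N \right)} = \left(T + 0\right) \left(N + T\right) = T \left(N + T\right)$)
$\left(9 + u{\left(2,4 \right)}\right)^{2} = \left(9 + 2 \left(4 + 2\right)\right)^{2} = \left(9 + 2 \cdot 6\right)^{2} = \left(9 + 12\right)^{2} = 21^{2} = 441$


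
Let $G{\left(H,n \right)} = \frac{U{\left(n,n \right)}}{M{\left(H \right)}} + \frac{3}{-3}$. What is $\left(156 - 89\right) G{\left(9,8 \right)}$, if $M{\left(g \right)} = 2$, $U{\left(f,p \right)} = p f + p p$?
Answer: $4221$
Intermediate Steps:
$U{\left(f,p \right)} = p^{2} + f p$ ($U{\left(f,p \right)} = f p + p^{2} = p^{2} + f p$)
$G{\left(H,n \right)} = -1 + n^{2}$ ($G{\left(H,n \right)} = \frac{n \left(n + n\right)}{2} + \frac{3}{-3} = n 2 n \frac{1}{2} + 3 \left(- \frac{1}{3}\right) = 2 n^{2} \cdot \frac{1}{2} - 1 = n^{2} - 1 = -1 + n^{2}$)
$\left(156 - 89\right) G{\left(9,8 \right)} = \left(156 - 89\right) \left(-1 + 8^{2}\right) = 67 \left(-1 + 64\right) = 67 \cdot 63 = 4221$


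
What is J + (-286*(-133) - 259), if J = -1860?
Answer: 35919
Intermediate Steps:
J + (-286*(-133) - 259) = -1860 + (-286*(-133) - 259) = -1860 + (38038 - 259) = -1860 + 37779 = 35919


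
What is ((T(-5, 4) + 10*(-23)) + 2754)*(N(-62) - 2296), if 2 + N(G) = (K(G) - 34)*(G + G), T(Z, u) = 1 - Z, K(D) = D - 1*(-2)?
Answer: 23675740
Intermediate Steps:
K(D) = 2 + D (K(D) = D + 2 = 2 + D)
N(G) = -2 + 2*G*(-32 + G) (N(G) = -2 + ((2 + G) - 34)*(G + G) = -2 + (-32 + G)*(2*G) = -2 + 2*G*(-32 + G))
((T(-5, 4) + 10*(-23)) + 2754)*(N(-62) - 2296) = (((1 - 1*(-5)) + 10*(-23)) + 2754)*((-2 - 64*(-62) + 2*(-62)²) - 2296) = (((1 + 5) - 230) + 2754)*((-2 + 3968 + 2*3844) - 2296) = ((6 - 230) + 2754)*((-2 + 3968 + 7688) - 2296) = (-224 + 2754)*(11654 - 2296) = 2530*9358 = 23675740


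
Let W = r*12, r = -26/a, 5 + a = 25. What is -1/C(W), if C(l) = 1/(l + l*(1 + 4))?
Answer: 468/5 ≈ 93.600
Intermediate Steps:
a = 20 (a = -5 + 25 = 20)
r = -13/10 (r = -26/20 = -26*1/20 = -13/10 ≈ -1.3000)
W = -78/5 (W = -13/10*12 = -78/5 ≈ -15.600)
C(l) = 1/(6*l) (C(l) = 1/(l + l*5) = 1/(l + 5*l) = 1/(6*l))
-1/C(W) = -1/(1/(6*(-78/5))) = -1/((⅙)*(-5/78)) = -1/(-5/468) = -1*(-468/5) = 468/5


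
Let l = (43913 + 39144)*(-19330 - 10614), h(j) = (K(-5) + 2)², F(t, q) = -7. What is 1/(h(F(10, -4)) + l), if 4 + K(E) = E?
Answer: -1/2487058759 ≈ -4.0208e-10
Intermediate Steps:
K(E) = -4 + E
h(j) = 49 (h(j) = ((-4 - 5) + 2)² = (-9 + 2)² = (-7)² = 49)
l = -2487058808 (l = 83057*(-29944) = -2487058808)
1/(h(F(10, -4)) + l) = 1/(49 - 2487058808) = 1/(-2487058759) = -1/2487058759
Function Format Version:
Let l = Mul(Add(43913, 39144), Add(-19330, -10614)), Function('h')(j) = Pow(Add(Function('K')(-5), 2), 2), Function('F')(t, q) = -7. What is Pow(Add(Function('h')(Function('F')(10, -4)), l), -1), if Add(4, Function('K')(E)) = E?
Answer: Rational(-1, 2487058759) ≈ -4.0208e-10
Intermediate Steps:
Function('K')(E) = Add(-4, E)
Function('h')(j) = 49 (Function('h')(j) = Pow(Add(Add(-4, -5), 2), 2) = Pow(Add(-9, 2), 2) = Pow(-7, 2) = 49)
l = -2487058808 (l = Mul(83057, -29944) = -2487058808)
Pow(Add(Function('h')(Function('F')(10, -4)), l), -1) = Pow(Add(49, -2487058808), -1) = Pow(-2487058759, -1) = Rational(-1, 2487058759)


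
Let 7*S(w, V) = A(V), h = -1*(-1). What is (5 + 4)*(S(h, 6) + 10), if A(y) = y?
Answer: 684/7 ≈ 97.714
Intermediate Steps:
h = 1
S(w, V) = V/7
(5 + 4)*(S(h, 6) + 10) = (5 + 4)*((⅐)*6 + 10) = 9*(6/7 + 10) = 9*(76/7) = 684/7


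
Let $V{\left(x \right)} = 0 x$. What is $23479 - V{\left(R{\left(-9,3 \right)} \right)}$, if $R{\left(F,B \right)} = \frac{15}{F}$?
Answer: $23479$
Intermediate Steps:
$V{\left(x \right)} = 0$
$23479 - V{\left(R{\left(-9,3 \right)} \right)} = 23479 - 0 = 23479 + 0 = 23479$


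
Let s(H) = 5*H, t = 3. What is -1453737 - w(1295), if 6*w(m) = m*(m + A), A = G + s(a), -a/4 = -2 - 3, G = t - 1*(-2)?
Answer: -5267711/3 ≈ -1.7559e+6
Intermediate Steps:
G = 5 (G = 3 - 1*(-2) = 3 + 2 = 5)
a = 20 (a = -4*(-2 - 3) = -4*(-5) = 20)
A = 105 (A = 5 + 5*20 = 5 + 100 = 105)
w(m) = m*(105 + m)/6 (w(m) = (m*(m + 105))/6 = (m*(105 + m))/6 = m*(105 + m)/6)
-1453737 - w(1295) = -1453737 - 1295*(105 + 1295)/6 = -1453737 - 1295*1400/6 = -1453737 - 1*906500/3 = -1453737 - 906500/3 = -5267711/3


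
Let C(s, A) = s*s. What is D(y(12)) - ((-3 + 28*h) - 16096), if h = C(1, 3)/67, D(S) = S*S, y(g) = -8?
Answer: 1082893/67 ≈ 16163.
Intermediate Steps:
C(s, A) = s**2
D(S) = S**2
h = 1/67 (h = 1**2/67 = 1*(1/67) = 1/67 ≈ 0.014925)
D(y(12)) - ((-3 + 28*h) - 16096) = (-8)**2 - ((-3 + 28*(1/67)) - 16096) = 64 - ((-3 + 28/67) - 16096) = 64 - (-173/67 - 16096) = 64 - 1*(-1078605/67) = 64 + 1078605/67 = 1082893/67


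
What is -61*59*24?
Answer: -86376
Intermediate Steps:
-61*59*24 = -3599*24 = -86376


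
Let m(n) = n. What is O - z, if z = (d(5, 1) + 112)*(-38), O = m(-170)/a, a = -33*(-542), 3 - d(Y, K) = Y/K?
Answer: 37381655/8943 ≈ 4180.0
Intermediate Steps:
d(Y, K) = 3 - Y/K
a = 17886
O = -85/8943 (O = -170/17886 = -170*1/17886 = -85/8943 ≈ -0.0095046)
z = -4180 (z = ((3 - 1*5/1) + 112)*(-38) = ((3 - 1*5*1) + 112)*(-38) = ((3 - 5) + 112)*(-38) = (-2 + 112)*(-38) = 110*(-38) = -4180)
O - z = -85/8943 - 1*(-4180) = -85/8943 + 4180 = 37381655/8943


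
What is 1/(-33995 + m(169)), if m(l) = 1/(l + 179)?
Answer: -348/11830259 ≈ -2.9416e-5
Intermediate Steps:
m(l) = 1/(179 + l)
1/(-33995 + m(169)) = 1/(-33995 + 1/(179 + 169)) = 1/(-33995 + 1/348) = 1/(-11830259/348) = -348/11830259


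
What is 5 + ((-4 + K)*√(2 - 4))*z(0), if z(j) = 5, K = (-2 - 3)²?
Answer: 5 + 105*I*√2 ≈ 5.0 + 148.49*I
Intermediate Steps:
K = 25 (K = (-5)² = 25)
5 + ((-4 + K)*√(2 - 4))*z(0) = 5 + ((-4 + 25)*√(2 - 4))*5 = 5 + (21*√(-2))*5 = 5 + (21*(I*√2))*5 = 5 + (21*I*√2)*5 = 5 + 105*I*√2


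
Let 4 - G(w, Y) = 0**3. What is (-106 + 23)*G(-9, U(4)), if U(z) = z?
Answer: -332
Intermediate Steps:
G(w, Y) = 4 (G(w, Y) = 4 - 1*0**3 = 4 - 1*0 = 4 + 0 = 4)
(-106 + 23)*G(-9, U(4)) = (-106 + 23)*4 = -83*4 = -332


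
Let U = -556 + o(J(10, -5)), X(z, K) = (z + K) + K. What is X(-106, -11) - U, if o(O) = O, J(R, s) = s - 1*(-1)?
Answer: 432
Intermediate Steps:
J(R, s) = 1 + s (J(R, s) = s + 1 = 1 + s)
X(z, K) = z + 2*K (X(z, K) = (K + z) + K = z + 2*K)
U = -560 (U = -556 + (1 - 5) = -556 - 4 = -560)
X(-106, -11) - U = (-106 + 2*(-11)) - 1*(-560) = (-106 - 22) + 560 = -128 + 560 = 432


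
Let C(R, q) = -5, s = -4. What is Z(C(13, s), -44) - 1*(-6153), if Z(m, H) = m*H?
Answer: 6373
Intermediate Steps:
Z(m, H) = H*m
Z(C(13, s), -44) - 1*(-6153) = -44*(-5) - 1*(-6153) = 220 + 6153 = 6373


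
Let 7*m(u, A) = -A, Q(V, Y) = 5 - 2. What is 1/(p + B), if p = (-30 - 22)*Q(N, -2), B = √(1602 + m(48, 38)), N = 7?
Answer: -273/39794 - √19558/79588 ≈ -0.0086175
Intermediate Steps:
Q(V, Y) = 3
m(u, A) = -A/7 (m(u, A) = (-A)/7 = -A/7)
B = 2*√19558/7 (B = √(1602 - ⅐*38) = √(1602 - 38/7) = √(11176/7) = 2*√19558/7 ≈ 39.957)
p = -156 (p = (-30 - 22)*3 = -52*3 = -156)
1/(p + B) = 1/(-156 + 2*√19558/7)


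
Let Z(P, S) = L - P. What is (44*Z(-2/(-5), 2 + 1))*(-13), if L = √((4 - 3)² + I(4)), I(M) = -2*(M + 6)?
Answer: 1144/5 - 572*I*√19 ≈ 228.8 - 2493.3*I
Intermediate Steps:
I(M) = -12 - 2*M (I(M) = -2*(6 + M) = -12 - 2*M)
L = I*√19 (L = √((4 - 3)² + (-12 - 2*4)) = √(1² + (-12 - 8)) = √(1 - 20) = √(-19) = I*√19 ≈ 4.3589*I)
Z(P, S) = -P + I*√19 (Z(P, S) = I*√19 - P = -P + I*√19)
(44*Z(-2/(-5), 2 + 1))*(-13) = (44*(-(-2)/(-5) + I*√19))*(-13) = (44*(-(-2)*(-1)/5 + I*√19))*(-13) = (44*(-1*⅖ + I*√19))*(-13) = (44*(-⅖ + I*√19))*(-13) = (-88/5 + 44*I*√19)*(-13) = 1144/5 - 572*I*√19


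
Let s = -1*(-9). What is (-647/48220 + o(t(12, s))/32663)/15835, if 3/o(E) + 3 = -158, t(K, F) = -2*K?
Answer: -3402551381/4015385262429100 ≈ -8.4738e-7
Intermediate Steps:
s = 9
o(E) = -3/161 (o(E) = 3/(-3 - 158) = 3/(-161) = 3*(-1/161) = -3/161)
(-647/48220 + o(t(12, s))/32663)/15835 = (-647/48220 - 3/161/32663)/15835 = (-647*1/48220 - 3/161*1/32663)*(1/15835) = (-647/48220 - 3/5258743)*(1/15835) = -3402551381/253576587460*1/15835 = -3402551381/4015385262429100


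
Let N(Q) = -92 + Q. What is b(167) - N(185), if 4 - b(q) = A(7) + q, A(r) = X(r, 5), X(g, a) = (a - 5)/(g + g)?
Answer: -256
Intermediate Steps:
X(g, a) = (-5 + a)/(2*g) (X(g, a) = (-5 + a)/((2*g)) = (-5 + a)*(1/(2*g)) = (-5 + a)/(2*g))
A(r) = 0 (A(r) = (-5 + 5)/(2*r) = (½)*0/r = 0)
b(q) = 4 - q (b(q) = 4 - (0 + q) = 4 - q)
b(167) - N(185) = (4 - 1*167) - (-92 + 185) = (4 - 167) - 1*93 = -163 - 93 = -256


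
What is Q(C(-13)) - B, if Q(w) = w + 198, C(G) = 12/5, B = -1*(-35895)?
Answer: -178473/5 ≈ -35695.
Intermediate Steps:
B = 35895
C(G) = 12/5 (C(G) = 12*(⅕) = 12/5)
Q(w) = 198 + w
Q(C(-13)) - B = (198 + 12/5) - 1*35895 = 1002/5 - 35895 = -178473/5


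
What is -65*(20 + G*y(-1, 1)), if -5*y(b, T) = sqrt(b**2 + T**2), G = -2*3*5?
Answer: -1300 - 390*sqrt(2) ≈ -1851.5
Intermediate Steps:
G = -30 (G = -6*5 = -30)
y(b, T) = -sqrt(T**2 + b**2)/5 (y(b, T) = -sqrt(b**2 + T**2)/5 = -sqrt(T**2 + b**2)/5)
-65*(20 + G*y(-1, 1)) = -65*(20 - (-6)*sqrt(1**2 + (-1)**2)) = -65*(20 - (-6)*sqrt(1 + 1)) = -65*(20 - (-6)*sqrt(2)) = -65*(20 + 6*sqrt(2)) = -1300 - 390*sqrt(2)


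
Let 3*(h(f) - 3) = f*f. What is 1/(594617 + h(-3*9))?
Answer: 1/594863 ≈ 1.6811e-6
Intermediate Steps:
h(f) = 3 + f²/3 (h(f) = 3 + (f*f)/3 = 3 + f²/3)
1/(594617 + h(-3*9)) = 1/(594617 + (3 + (-3*9)²/3)) = 1/(594617 + (3 + (⅓)*(-27)²)) = 1/(594617 + (3 + (⅓)*729)) = 1/(594617 + (3 + 243)) = 1/(594617 + 246) = 1/594863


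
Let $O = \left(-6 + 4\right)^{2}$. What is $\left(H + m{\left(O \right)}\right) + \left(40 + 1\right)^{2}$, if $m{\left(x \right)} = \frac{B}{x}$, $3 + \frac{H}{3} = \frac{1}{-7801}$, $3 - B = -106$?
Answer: $\frac{53023385}{31204} \approx 1699.3$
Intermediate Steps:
$B = 109$ ($B = 3 - -106 = 3 + 106 = 109$)
$O = 4$ ($O = \left(-2\right)^{2} = 4$)
$H = - \frac{70212}{7801}$ ($H = -9 + \frac{3}{-7801} = -9 + 3 \left(- \frac{1}{7801}\right) = -9 - \frac{3}{7801} = - \frac{70212}{7801} \approx -9.0004$)
$m{\left(x \right)} = \frac{109}{x}$
$\left(H + m{\left(O \right)}\right) + \left(40 + 1\right)^{2} = \left(- \frac{70212}{7801} + \frac{109}{4}\right) + \left(40 + 1\right)^{2} = \left(- \frac{70212}{7801} + 109 \cdot \frac{1}{4}\right) + 41^{2} = \left(- \frac{70212}{7801} + \frac{109}{4}\right) + 1681 = \frac{569461}{31204} + 1681 = \frac{53023385}{31204}$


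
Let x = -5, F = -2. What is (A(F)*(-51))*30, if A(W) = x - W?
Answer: 4590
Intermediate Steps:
A(W) = -5 - W
(A(F)*(-51))*30 = ((-5 - 1*(-2))*(-51))*30 = ((-5 + 2)*(-51))*30 = -3*(-51)*30 = 153*30 = 4590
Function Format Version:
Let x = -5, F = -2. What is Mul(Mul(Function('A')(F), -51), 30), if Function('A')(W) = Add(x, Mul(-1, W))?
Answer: 4590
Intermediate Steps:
Function('A')(W) = Add(-5, Mul(-1, W))
Mul(Mul(Function('A')(F), -51), 30) = Mul(Mul(Add(-5, Mul(-1, -2)), -51), 30) = Mul(Mul(Add(-5, 2), -51), 30) = Mul(Mul(-3, -51), 30) = Mul(153, 30) = 4590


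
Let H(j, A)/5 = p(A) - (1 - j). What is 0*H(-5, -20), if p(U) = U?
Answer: 0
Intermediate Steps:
H(j, A) = -5 + 5*A + 5*j (H(j, A) = 5*(A - (1 - j)) = 5*(A + (-1 + j)) = 5*(-1 + A + j) = -5 + 5*A + 5*j)
0*H(-5, -20) = 0*(-5 + 5*(-20) + 5*(-5)) = 0*(-5 - 100 - 25) = 0*(-130) = 0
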